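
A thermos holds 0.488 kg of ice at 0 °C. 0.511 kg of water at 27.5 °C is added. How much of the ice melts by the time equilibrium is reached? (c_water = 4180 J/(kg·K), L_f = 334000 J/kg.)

m_melted ≈ 0.176 kg

Water can give up m c ΔT = 0.511×4180×27.5 = 58739 J before reaching 0 °C.
To melt every bit of ice: 0.488×334000 = 162992 J.
Since 58739 < 162992 J, not all the ice melts; equilibrium is at 0 °C.
Mass melted = 58739/334000 ≈ 0.1759 kg.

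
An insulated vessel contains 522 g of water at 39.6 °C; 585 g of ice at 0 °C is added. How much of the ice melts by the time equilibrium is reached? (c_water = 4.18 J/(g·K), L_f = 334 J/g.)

m_melted ≈ 259 g

Water can give up m c ΔT = 522×4.18×39.6 = 86406 J before reaching 0 °C.
To melt every bit of ice: 585×334 = 195390 J.
Since 86406 < 195390 J, not all the ice melts; equilibrium is at 0 °C.
m_melted×334 = 86406  ⇒  m_melted ≈ 258.7 g.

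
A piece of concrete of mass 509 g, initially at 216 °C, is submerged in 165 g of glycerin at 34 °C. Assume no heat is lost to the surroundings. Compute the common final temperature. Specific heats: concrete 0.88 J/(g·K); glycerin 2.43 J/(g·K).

Set heat shed by the hot body equal to heat absorbed by the cold body:
509·0.88·(216 − T) = 165·2.43·(T − 34)
447.92(216 − T) = 400.95(T − 34)
848.87 T = 110383  ⇒  T ≈ 130.04 °C

T_f ≈ 130.0 °C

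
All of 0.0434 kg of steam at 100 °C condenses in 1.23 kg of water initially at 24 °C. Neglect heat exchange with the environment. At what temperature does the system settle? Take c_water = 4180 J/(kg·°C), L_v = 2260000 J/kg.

T_f ≈ 45.0 °C

Net heat exchanged in the isolated system is zero:
latent heat released on condensation: 0.0434·2260000 = 98084; condensed water 100 °C→T: 181.41(T − 100); original water: 5141.4(T − 24)
5322.8 T = 98084 + 18141 + 123394 = 239619
T ≈ 45.02 °C, under the boiling point, so the assumption holds.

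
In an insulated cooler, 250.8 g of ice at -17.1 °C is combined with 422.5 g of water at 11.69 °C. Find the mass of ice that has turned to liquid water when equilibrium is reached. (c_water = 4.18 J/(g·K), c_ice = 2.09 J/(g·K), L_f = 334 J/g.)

Water can give up m c ΔT = 422.5×4.18×11.69 = 20645 J before reaching 0 °C.
Of that, 250.8×2.09×17.1 = 8963.3 J goes to bring the ice to 0 °C, leaving 11682 J.
To melt every bit of ice: 250.8×334 = 83767 J.
That's not enough to melt it all — equilibrium is at 0 °C with ice remaining.
m_melt = 11682 / L_f = 34.98 g.

m_melted ≈ 35 g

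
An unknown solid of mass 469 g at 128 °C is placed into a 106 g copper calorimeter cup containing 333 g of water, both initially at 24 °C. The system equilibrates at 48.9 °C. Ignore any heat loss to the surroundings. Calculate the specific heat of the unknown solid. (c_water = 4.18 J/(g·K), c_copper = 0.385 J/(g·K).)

Net heat exchanged in the isolated system is zero:
469·c·(48.9 − 128) + 333·4.18·(48.9 − 24) + 106·0.385·(48.9 − 24) = 0
-37098 c = -35675
c = -35675/-37098 ≈ 0.9617 J/(g·K)

c ≈ 0.962 J/(g·K)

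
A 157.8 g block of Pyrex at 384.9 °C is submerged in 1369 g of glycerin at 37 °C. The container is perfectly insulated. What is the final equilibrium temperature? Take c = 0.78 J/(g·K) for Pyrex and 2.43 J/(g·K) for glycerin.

T_f ≈ 49.4 °C

Net heat exchanged in the isolated system is zero:
157.8×0.78×(T − 384.9) + 1369×2.43×(T − 37) = 0
3449.8 T = 170462
T ≈ 49.41 °C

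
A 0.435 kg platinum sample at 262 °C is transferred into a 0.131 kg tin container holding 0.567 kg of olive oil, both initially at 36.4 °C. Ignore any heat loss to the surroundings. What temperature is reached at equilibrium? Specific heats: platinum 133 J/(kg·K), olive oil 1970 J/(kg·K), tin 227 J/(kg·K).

T_f ≈ 47.2 °C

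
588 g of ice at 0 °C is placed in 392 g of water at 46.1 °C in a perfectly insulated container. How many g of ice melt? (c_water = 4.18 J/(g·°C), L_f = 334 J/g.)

Cooling the water to 0 °C releases 392·4.18·46.1 = 75538 J.
To melt every bit of ice: 588·334 = 196392 J.
That's not enough to melt it all — equilibrium is at 0 °C with ice remaining.
m_melt = 75538 / L_f = 226.2 g.

m_melted ≈ 226 g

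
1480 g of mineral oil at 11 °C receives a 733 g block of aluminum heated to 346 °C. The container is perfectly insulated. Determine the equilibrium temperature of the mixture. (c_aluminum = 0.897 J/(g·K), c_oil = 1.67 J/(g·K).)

T_f ≈ 81.4 °C

Setting the total heat transfer to zero:
733×0.897×(T − 346) + 1480×1.67×(T − 11) = 0
657.5(T − 346) + 2471.6(T − 11) = 0
(657.5 + 2471.6) T = 657.5×346 + 2471.6×11
T ≈ 81.39 °C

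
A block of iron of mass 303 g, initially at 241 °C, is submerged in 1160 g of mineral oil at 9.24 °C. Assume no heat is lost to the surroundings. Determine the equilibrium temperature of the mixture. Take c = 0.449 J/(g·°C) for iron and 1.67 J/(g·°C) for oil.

Heat gained plus heat lost sum to zero:
303·0.449·(T − 241) + 1160·1.67·(T − 9.24) = 0
136.05(T − 241) + 1937.2(T − 9.24) = 0
(136.05 + 1937.2) T = 136.05·241 + 1937.2·9.24
T ≈ 24.45 °C

T_f ≈ 24.4 °C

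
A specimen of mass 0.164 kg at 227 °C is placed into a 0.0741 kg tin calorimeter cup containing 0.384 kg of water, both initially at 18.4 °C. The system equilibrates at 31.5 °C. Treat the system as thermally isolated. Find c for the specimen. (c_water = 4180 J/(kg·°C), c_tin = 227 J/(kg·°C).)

c ≈ 663 J/(kg·°C)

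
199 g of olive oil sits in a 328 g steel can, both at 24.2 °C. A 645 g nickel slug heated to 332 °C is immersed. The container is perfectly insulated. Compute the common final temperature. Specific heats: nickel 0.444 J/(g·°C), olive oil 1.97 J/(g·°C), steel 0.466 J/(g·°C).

Net heat exchanged in the isolated system is zero:
645×0.444×(T − 332) + 199×1.97×(T − 24.2) + 328×0.466×(T − 24.2) = 0
286.38(T − 332) + 392.03(T − 24.2) + 152.85(T − 24.2) = 0
(286.38 + 392.03 + 152.85) T = 286.38×332 + 392.03×24.2 + 152.85×24.2
T = 108264 / 831.26 = 130 °C

T_f ≈ 130.2 °C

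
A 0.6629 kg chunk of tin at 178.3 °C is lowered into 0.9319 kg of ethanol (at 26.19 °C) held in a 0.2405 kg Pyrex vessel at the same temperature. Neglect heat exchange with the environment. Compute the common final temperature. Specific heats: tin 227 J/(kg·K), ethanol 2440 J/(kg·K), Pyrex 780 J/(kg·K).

T_f = Σ m_i c_i T_i / Σ m_i c_i:
T_f = (150.48*178.3 + 2273.8*26.19 + 187.59*26.19) / (150.48 + 2273.8 + 187.59)
    = 91295 / 2611.9 ≈ 34.95 °C

T_f ≈ 35.0 °C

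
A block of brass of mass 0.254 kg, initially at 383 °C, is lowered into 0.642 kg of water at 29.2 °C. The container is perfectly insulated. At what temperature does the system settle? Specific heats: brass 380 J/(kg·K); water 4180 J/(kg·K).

T_f ≈ 41.5 °C

Set heat shed by the hot body equal to heat absorbed by the cold body:
0.254×380×(383 − T) = 0.642×4180×(T − 29.2)
96.52(383 − T) = 2683.6(T − 29.2)
2780.1 T = 115327  ⇒  T ≈ 41.48 °C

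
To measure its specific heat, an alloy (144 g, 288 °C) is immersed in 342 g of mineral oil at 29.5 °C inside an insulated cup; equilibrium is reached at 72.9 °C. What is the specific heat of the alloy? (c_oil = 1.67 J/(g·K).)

c ≈ 0.8 J/(g·K)

m_s c (T_s − T_f) = m_oil c_oil (T_f − T_0):
144×c×(288 − 72.9) = 342×1.67×(72.9 − 29.5)
30974 c = 24787  ⇒  c ≈ 0.8003 J/(g·K)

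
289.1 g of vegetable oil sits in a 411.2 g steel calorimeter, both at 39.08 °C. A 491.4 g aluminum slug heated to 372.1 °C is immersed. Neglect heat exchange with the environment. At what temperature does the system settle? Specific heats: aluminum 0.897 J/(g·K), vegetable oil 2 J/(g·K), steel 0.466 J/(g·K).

T_f ≈ 160.3 °C

Conservation of energy gives ΣQ = 0:
491.4*0.897*(T − 372.1) + 289.1*2*(T − 39.08) + 411.2*0.466*(T − 39.08) = 0
440.79(T − 372.1) + 578.2(T − 39.08) + 191.62(T − 39.08) = 0
(440.79 + 578.2 + 191.62) T = 440.79*372.1 + 578.2*39.08 + 191.62*39.08
T = 194101 / 1210.6 = 160 °C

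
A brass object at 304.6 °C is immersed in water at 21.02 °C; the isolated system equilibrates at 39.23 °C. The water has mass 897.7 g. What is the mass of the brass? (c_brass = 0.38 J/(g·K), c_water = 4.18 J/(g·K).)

|Q_brass| = |Q_water|:
m·0.38·(304.6 − 39.23) = 897.7·4.18·(39.23 − 21.02)
100.84 m = 68331  ⇒  m ≈ 677.6 g

m ≈ 678 g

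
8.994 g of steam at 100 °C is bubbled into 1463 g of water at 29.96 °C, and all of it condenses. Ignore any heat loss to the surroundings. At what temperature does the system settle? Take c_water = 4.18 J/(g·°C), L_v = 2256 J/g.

T_f ≈ 33.7 °C

Net heat exchanged in the isolated system is zero:
steam→water at 100 °C releases m L_v = 8.994·2256 = 20290
  condensate cools 100→T: 8.994·4.18·(T − 100) = 37.59(T − 100)
  water warms: 1463·4.18·(T − 29.96) = 6115.3(T − 29.96)
6152.9 T = 20290 + 3759.5 + 183216 = 207266
T ≈ 33.69 °C (< 100 °C, so full condensation is consistent).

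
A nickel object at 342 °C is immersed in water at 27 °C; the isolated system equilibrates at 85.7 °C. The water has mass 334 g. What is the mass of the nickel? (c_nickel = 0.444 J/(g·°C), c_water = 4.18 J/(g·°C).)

m ≈ 720 g

Heat gained plus heat lost sum to zero:
m·0.444·(85.7 − 342) + 334·4.18·(85.7 − 27) = 0
-113.8 m = -81952
m = -81952/-113.8 ≈ 720.2 g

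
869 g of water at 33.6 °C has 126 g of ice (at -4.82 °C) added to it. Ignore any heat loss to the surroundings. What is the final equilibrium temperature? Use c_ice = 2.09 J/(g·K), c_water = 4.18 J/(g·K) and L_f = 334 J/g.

Energy conservation, ΣQ = 0:
ice -4.82→0 °C: 126×2.09×4.82 = 1269.3; melt ice: 126×334 = 42084; warm the meltwater: 526.68 T; water cools: 869×4.18×(T − 33.6) = 3632.4(T − 33.6)
4159.1 T = 122049 − 43353 = 78696
T ≈ 18.92 °C. Since T > 0 °C, the all-ice-melts assumption holds.

T_f ≈ 18.9 °C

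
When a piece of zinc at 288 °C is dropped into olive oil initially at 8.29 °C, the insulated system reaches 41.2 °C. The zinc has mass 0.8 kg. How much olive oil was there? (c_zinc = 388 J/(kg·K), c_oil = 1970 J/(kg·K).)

Net heat exchanged in the isolated system is zero:
0.8×388×(41.2 − 288) + m×1970×(41.2 − 8.29) = 0
64833 m = 76607
m = 76607/64833 ≈ 1.182 kg

m ≈ 1.18 kg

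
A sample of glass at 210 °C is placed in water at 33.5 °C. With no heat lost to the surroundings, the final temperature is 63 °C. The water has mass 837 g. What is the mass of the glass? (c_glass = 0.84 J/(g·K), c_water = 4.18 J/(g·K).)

|Q_glass| = |Q_water|:
m·0.84·(210 − 63) = 837·4.18·(63 − 33.5)
123.48 m = 103210  ⇒  m ≈ 835.8 g

m ≈ 836 g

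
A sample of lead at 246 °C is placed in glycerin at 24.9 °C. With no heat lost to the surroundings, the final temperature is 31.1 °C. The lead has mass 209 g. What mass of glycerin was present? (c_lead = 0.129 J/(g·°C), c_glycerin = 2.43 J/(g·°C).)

Conservation of energy gives ΣQ = 0:
209·0.129·(31.1 − 246) + m·2.43·(31.1 − 24.9) = 0
15.07 m = 5793.9
m = 5793.9/15.07 ≈ 384.6 g

m ≈ 385 g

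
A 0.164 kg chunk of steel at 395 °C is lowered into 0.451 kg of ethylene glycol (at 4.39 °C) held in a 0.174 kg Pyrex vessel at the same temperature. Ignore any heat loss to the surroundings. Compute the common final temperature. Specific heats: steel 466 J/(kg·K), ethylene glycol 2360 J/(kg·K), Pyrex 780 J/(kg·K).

T_f ≈ 27.8 °C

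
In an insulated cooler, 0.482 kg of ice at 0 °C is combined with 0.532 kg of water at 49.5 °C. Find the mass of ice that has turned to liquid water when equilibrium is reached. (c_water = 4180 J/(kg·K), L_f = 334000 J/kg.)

m_melted ≈ 0.33 kg

Water can give up m c ΔT = 0.532×4180×49.5 = 110076 J before reaching 0 °C.
Melting all 0.482 kg of ice would need 0.482×334000 = 160988 J.
110076 J < 160988 J, so only part of the ice melts and the system sits at 0 °C.
Mass melted = 110076/334000 ≈ 0.3296 kg.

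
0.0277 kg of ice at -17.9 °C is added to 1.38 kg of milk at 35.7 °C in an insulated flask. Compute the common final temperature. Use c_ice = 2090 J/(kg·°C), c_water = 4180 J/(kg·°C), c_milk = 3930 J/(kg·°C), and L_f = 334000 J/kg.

T_f ≈ 33.1 °C

Net heat exchanged in the isolated system is zero:
warm ice to 0 °C: 0.0277×2090×(0 − (-17.9)) = 1036.3
  latent heat to melt: 0.0277×334000 = 9251.8
  warm the meltwater: 115.79 T
  milk: 5423.4(T − 35.7)
5539.2 T = 193615 − 10288 = 183327
T ≈ 33.10 °C — above 0 °C, consistent with complete melting.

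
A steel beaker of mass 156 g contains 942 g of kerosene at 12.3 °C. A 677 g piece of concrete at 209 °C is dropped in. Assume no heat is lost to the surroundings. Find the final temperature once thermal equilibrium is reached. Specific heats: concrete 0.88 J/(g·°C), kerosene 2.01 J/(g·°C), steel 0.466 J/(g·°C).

T_f ≈ 58.0 °C

Energy conservation, ΣQ = 0:
677×0.88×(T − 209) + 942×2.01×(T − 12.3) + 156×0.466×(T − 12.3) = 0
595.76(T − 209) + 1893.4(T − 12.3) + 72.7(T − 12.3) = 0
2561.9 T = 148697
T = 148697 / 2561.9 = 58 °C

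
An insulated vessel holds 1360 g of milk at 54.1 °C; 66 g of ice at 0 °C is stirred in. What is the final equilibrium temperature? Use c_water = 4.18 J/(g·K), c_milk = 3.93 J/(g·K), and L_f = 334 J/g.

T_f ≈ 47.5 °C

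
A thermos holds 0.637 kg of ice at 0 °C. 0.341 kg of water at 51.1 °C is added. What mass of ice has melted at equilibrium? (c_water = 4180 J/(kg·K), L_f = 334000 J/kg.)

Cooling the water to 0 °C releases 0.341·4180·51.1 = 72837 J.
To melt every bit of ice: 0.637·334000 = 212758 J.
Since 72837 < 212758 J, not all the ice melts; equilibrium is at 0 °C.
Mass melted = 72837/334000 ≈ 0.2181 kg.

m_melted ≈ 0.218 kg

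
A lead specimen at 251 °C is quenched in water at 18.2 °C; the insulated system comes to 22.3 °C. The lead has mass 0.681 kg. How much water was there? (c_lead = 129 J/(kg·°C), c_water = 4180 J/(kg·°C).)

Setting the total heat transfer to zero:
0.681·129·(22.3 − 251) + m·4180·(22.3 − 18.2) = 0
17138 m = 20091
m = 20091/17138 ≈ 1.172 kg

m ≈ 1.17 kg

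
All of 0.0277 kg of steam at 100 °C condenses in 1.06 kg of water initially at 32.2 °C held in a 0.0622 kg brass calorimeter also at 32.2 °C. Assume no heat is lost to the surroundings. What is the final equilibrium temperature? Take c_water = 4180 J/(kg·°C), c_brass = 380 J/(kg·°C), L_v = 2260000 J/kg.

Conservation of energy gives ΣQ = 0:
condense steam: −0.0277×2260000 = −62602
  condensed water 100 °C→T: 115.79(T − 100)
  water warms: 1.06×4180×(T − 32.2) = 4430.8(T − 32.2)
  brass cup: 0.0622×380×(T − 32.2) = 23.64(T − 32.2)
4570.2 T = 62602 + 11579 + 143433 = 217613
T ≈ 47.62 °C, under the boiling point, so the assumption holds.

T_f ≈ 47.6 °C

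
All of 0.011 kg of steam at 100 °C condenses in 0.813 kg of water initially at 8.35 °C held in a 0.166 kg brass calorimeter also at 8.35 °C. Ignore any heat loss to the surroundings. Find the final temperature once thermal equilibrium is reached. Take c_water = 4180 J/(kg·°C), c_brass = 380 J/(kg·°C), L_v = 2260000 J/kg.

T_f ≈ 16.6 °C

Let T be the final temperature. ΣQ_i = 0:
steam→water at 100 °C releases m L_v = 0.011×2260000 = 24860; condensed water 100 °C→T: 45.98(T − 100); original water: 3398.3(T − 8.35); brass cup: 0.166×380×(T − 8.35) = 63.08(T − 8.35)
3507.4 T = 24860 + 4598 + 28903 = 58361
T ≈ 16.64 °C, under the boiling point, so the assumption holds.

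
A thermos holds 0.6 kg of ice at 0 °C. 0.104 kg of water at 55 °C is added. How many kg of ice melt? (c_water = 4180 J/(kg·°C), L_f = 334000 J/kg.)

m_melted ≈ 0.0716 kg

Heat available from the water dropping to 0 °C: 0.104·4180·55 = 23910 J.
To melt every bit of ice: 0.6·334000 = 200400 J.
Since 23910 < 200400 J, not all the ice melts; equilibrium is at 0 °C.
m_melt = 23910 / L_f = 0.07159 kg.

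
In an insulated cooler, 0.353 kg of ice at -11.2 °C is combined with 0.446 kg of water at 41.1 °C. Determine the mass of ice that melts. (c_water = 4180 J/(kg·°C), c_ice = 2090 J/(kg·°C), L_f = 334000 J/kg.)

m_melted ≈ 0.205 kg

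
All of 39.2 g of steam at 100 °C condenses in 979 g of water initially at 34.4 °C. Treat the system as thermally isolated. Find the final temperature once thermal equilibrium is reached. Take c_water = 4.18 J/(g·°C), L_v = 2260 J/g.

Conservation of energy gives ΣQ = 0:
steam→water at 100 °C releases m L_v = 39.2·2260 = 88592
  condensed water 100 °C→T: 163.86(T − 100)
  water warms: 979·4.18·(T − 34.4) = 4092.2(T − 34.4)
4256.1 T = 88592 + 16386 + 140772 = 245750
T ≈ 57.74 °C, under the boiling point, so the assumption holds.

T_f ≈ 57.7 °C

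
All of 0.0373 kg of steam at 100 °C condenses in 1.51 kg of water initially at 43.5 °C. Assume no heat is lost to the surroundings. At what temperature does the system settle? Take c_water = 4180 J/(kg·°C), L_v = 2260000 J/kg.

Heat gained plus heat lost sum to zero:
latent heat released on condensation: 0.0373×2260000 = 84298; condensate cools 100→T: 0.0373×4180×(T − 100) = 155.91(T − 100); original water: 6311.8(T − 43.5)
6467.7 T = 84298 + 15591 + 274563 = 374453
T ≈ 57.90 °C, under the boiling point, so the assumption holds.

T_f ≈ 57.9 °C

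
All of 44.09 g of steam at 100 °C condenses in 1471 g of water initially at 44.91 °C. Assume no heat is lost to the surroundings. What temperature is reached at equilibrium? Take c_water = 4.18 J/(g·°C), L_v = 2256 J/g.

Sum of m c ΔT and latent-heat terms is zero:
condense steam: −44.09·2256 = −99467
  condensate cools 100→T: 44.09·4.18·(T − 100) = 184.3(T − 100)
  original water: 6148.8(T − 44.91)
6333.1 T = 99467 + 18430 + 276142 = 394038
T ≈ 62.22 °C — below 100 °C, confirming all the steam condensed.

T_f ≈ 62.2 °C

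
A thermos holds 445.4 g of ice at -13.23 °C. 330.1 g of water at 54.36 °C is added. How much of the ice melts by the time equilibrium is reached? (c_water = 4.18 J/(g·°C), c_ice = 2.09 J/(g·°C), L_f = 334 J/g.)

m_melted ≈ 188 g

Water can give up m c ΔT = 330.1×4.18×54.36 = 75007 J before reaching 0 °C.
Of that, 445.4×2.09×13.23 = 12316 J goes to bring the ice to 0 °C, leaving 62691 J.
To melt every bit of ice: 445.4×334 = 148764 J.
Since 62691 < 148764 J, not all the ice melts; equilibrium is at 0 °C.
Mass melted = 62691/334 ≈ 187.7 g.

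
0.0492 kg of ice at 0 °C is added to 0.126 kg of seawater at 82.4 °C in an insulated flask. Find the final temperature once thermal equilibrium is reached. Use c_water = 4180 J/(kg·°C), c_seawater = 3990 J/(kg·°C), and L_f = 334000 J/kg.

Energy balance with sensible and latent terms:
fusion: m_ice L_f = 0.0492×334000 = 16433; meltwater 0→T: 0.0492×4180×T = 205.66 T; seawater cools: 0.126×3990×(T − 82.4) = 502.74(T − 82.4)
708.4 T = 41426 − 16433 = 24993
T ≈ 35.28 °C — above 0 °C, consistent with complete melting.

T_f ≈ 35.3 °C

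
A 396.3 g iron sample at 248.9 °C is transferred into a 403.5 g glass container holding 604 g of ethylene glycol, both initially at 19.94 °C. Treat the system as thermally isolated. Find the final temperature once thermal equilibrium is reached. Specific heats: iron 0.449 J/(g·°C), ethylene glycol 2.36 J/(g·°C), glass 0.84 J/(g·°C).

T_f ≈ 40.9 °C

Conservation of energy gives ΣQ = 0:
396.3×0.449×(T − 248.9) + 604×2.36×(T − 19.94) + 403.5×0.84×(T − 19.94) = 0
(177.94 + 1425.4 + 338.94) T = 177.94×248.9 + 1425.4×19.94 + 338.94×19.94
T = 79471 / 1942.3 = 40.9 °C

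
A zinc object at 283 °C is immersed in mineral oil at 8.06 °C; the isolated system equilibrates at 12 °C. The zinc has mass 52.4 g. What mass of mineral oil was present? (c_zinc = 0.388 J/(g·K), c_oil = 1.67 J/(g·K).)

m ≈ 837 g

Heat lost by the zinc = heat gained by the oil:
52.4×0.388×(283 − 12) = m×1.67×(12 − 8.06)
6.58 m = 5509.8  ⇒  m ≈ 837.4 g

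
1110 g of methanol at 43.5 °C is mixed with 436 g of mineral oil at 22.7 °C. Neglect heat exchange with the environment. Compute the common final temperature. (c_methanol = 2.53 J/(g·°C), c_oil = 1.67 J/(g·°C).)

T_f = Σ m_i c_i T_i / Σ m_i c_i:
T_f = (2808.3×43.5 + 728.12×22.7) / (2808.3 + 728.12)
    = 138689 / 3536.4 ≈ 39.22 °C

T_f ≈ 39.2 °C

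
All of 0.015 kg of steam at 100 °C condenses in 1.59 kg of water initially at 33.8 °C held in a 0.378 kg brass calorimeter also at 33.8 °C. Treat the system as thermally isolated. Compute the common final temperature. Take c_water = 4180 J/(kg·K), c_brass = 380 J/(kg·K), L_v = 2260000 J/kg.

T_f ≈ 39.4 °C

Setting the total heat transfer to zero:
steam→water at 100 °C releases m L_v = 0.015×2260000 = 33900
  condensed water 100 °C→T: 62.7(T − 100)
  original water: 6646.2(T − 33.8)
  brass cup: 0.378×380×(T − 33.8) = 143.64(T − 33.8)
6852.5 T = 33900 + 6270 + 229497 = 269667
T ≈ 39.35 °C (< 100 °C, so full condensation is consistent).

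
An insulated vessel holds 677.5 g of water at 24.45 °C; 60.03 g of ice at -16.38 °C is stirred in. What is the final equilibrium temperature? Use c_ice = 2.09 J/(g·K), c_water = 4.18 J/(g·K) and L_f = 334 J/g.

T_f ≈ 15.3 °C

Let T be the final temperature. ΣQ_i = 0:
warm ice to 0 °C: 60.03×2.09×(0 − (-16.38)) = 2055.1; latent heat to melt: 60.03×334 = 20050; warm the meltwater: 250.93 T; water: 2831.9(T − 24.45)
3082.9 T = 69241 − 22105 = 47136
T ≈ 15.29 °C (positive, so assuming full melt was valid).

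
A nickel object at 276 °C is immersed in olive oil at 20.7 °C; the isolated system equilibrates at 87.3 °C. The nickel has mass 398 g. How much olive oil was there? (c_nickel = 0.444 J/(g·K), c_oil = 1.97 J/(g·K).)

m ≈ 254 g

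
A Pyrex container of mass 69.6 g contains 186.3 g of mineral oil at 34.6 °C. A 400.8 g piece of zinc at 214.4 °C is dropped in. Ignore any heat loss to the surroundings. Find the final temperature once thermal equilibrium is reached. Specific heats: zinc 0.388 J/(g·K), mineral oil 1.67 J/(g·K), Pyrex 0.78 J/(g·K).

T_f ≈ 88.3 °C

Setting the total heat transfer to zero:
400.8×0.388×(T − 214.4) + 186.3×1.67×(T − 34.6) + 69.6×0.78×(T − 34.6) = 0
(155.51 + 311.12 + 54.29) T = 155.51×214.4 + 311.12×34.6 + 54.29×34.6
T ≈ 88.28 °C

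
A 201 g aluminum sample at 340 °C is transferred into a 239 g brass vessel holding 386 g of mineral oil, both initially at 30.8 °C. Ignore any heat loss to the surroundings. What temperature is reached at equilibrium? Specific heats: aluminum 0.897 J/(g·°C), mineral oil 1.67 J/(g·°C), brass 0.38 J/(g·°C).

Energy conservation, ΣQ = 0:
201*0.897*(T − 340) + 386*1.67*(T − 30.8) + 239*0.38*(T − 30.8) = 0
915.74 T = 83953
T = 83953/915.74 ≈ 91.68 °C

T_f ≈ 91.7 °C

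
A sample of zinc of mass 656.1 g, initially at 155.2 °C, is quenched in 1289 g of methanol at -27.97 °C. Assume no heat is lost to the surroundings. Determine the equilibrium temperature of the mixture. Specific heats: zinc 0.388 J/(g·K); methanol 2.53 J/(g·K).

Net heat exchanged in the isolated system is zero:
656.1*0.388*(T − 155.2) + 1289*2.53*(T − (-27.97)) = 0
254.57(T − 155.2) + 3261.2(T − (-27.97)) = 0
(254.57 + 3261.2) T = 254.57*155.2 + 3261.2*(-27.97)
T = -51706/3515.7 ≈ -14.71 °C

T_f ≈ -14.7 °C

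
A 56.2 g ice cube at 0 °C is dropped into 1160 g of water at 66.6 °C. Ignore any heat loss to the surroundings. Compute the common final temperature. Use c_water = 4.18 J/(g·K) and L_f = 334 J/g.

T_f ≈ 59.8 °C

Setting the total heat transfer to zero:
fusion: m_ice L_f = 56.2·334 = 18771
  warm the meltwater: 234.92 T
  water: 4848.8(T − 66.6)
5083.7 T = 322930 − 18771 = 304159
T ≈ 59.83 °C. Since T > 0 °C, the all-ice-melts assumption holds.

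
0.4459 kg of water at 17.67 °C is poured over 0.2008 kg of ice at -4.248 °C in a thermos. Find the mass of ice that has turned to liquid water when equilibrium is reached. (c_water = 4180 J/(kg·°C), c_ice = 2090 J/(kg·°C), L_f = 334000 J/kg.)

m_melted ≈ 0.0933 kg

Cooling the water to 0 °C releases 0.4459·4180·17.67 = 32934 J.
Warming the ice to 0 °C takes 0.2008·2090·4.248 = 1782.8 J, leaving 31152 J for melting.
To melt every bit of ice: 0.2008·334000 = 67067 J.
That's not enough to melt it all — equilibrium is at 0 °C with ice remaining.
m_melt = 31152 / L_f = 0.09327 kg.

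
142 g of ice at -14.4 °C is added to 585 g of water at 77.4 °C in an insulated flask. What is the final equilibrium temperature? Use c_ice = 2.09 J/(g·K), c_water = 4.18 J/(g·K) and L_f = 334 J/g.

T_f ≈ 45.3 °C

Net heat exchanged in the isolated system is zero:
warm ice to 0 °C: 142·2.09·(0 − (-14.4)) = 4273.6; latent heat to melt: 142·334 = 47428; meltwater 0→T: 142·4.18·T = 593.56 T; water cools: 585·4.18·(T − 77.4) = 2445.3(T − 77.4)
3038.9 T = 189266 − 51702 = 137565
T ≈ 45.27 °C — above 0 °C, consistent with complete melting.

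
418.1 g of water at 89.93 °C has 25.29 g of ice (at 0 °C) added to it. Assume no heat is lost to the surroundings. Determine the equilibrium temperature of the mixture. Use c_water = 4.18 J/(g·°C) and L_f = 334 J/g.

Setting the total heat transfer to zero:
latent heat to melt: 25.29·334 = 8446.9
  warm the meltwater: 105.71 T
  water: 1747.7(T − 89.93)
1853.4 T = 157167 − 8446.9 = 148720
T ≈ 80.24 °C (positive, so assuming full melt was valid).

T_f ≈ 80.2 °C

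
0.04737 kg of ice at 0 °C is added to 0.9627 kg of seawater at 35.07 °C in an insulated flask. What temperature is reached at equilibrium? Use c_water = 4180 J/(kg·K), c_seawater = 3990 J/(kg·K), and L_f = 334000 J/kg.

T_f ≈ 29.4 °C

Conservation of energy gives ΣQ = 0:
fusion: m_ice L_f = 0.04737×334000 = 15822; meltwater 0→T: 0.04737×4180×T = 198.01 T; seawater: 3841.2(T − 35.07)
4039.2 T = 134710 − 15822 = 118888
T ≈ 29.43 °C (positive, so assuming full melt was valid).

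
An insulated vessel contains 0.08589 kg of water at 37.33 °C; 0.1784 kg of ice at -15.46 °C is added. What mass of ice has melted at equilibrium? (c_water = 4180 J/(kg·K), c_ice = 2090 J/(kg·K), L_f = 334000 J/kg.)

Cooling the water to 0 °C releases 0.08589·4180·37.33 = 13402 J.
Warming the ice to 0 °C takes 0.1784·2090·15.46 = 5764.4 J, leaving 7637.9 J for melting.
To melt every bit of ice: 0.1784·334000 = 59586 J.
Since 7637.9 < 59586 J, not all the ice melts; equilibrium is at 0 °C.
Mass melted = 7637.9/334000 ≈ 0.02287 kg.

m_melted ≈ 0.0229 kg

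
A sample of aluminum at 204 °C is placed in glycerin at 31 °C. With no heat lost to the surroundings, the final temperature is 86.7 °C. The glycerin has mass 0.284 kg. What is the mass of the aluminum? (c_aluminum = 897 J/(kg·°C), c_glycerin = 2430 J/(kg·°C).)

m ≈ 0.365 kg

Heat lost by the aluminum = heat gained by the glycerin:
m·897·(204 − 86.7) = 0.284·2430·(86.7 − 31)
105218 m = 38440  ⇒  m ≈ 0.3653 kg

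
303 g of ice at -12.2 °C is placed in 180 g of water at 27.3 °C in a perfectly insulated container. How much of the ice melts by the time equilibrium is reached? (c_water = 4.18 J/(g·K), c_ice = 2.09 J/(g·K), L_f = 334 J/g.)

Water can give up m c ΔT = 180·4.18·27.3 = 20541 J before reaching 0 °C.
Warming the ice to 0 °C takes 303·2.09·12.2 = 7725.9 J, leaving 12815 J for melting.
To melt every bit of ice: 303·334 = 101202 J.
12815 J < 101202 J, so only part of the ice melts and the system sits at 0 °C.
m_melted·334 = 12815  ⇒  m_melted ≈ 38.37 g.

m_melted ≈ 38.4 g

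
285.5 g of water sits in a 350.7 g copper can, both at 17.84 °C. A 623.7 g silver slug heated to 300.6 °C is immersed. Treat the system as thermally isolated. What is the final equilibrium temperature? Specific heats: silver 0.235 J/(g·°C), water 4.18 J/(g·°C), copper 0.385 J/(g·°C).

Net heat exchanged in the isolated system is zero:
623.7·0.235·(T − 300.6) + 285.5·4.18·(T − 17.84) + 350.7·0.385·(T − 17.84) = 0
146.57(T − 300.6) + 1193.4(T − 17.84) + 135.02(T − 17.84) = 0
(146.57 + 1193.4 + 135.02) T = 146.57·300.6 + 1193.4·17.84 + 135.02·17.84
T = 67758 / 1475 = 45.9 °C

T_f ≈ 45.9 °C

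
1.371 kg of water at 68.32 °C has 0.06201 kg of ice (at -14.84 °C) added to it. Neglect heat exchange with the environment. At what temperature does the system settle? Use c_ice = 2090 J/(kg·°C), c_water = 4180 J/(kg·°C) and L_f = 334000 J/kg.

Energy balance with sensible and latent terms:
warm ice to 0 °C: 0.06201×2090×(0 − (-14.84)) = 1923.3; latent heat to melt: 0.06201×334000 = 20711; warm the meltwater: 259.2 T; water cools: 1.371×4180×(T − 68.32) = 5730.8(T − 68.32)
5990 T = 391527 − 22635 = 368892
T ≈ 61.58 °C. Since T > 0 °C, the all-ice-melts assumption holds.

T_f ≈ 61.6 °C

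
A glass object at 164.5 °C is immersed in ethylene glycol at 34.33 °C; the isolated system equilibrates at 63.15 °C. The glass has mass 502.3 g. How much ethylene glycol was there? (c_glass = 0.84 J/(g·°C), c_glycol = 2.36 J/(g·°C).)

Energy conservation, ΣQ = 0:
502.3×0.84×(63.15 − 164.5) + m×2.36×(63.15 − 34.33) = 0
68.02 m = 42763
m = 42763/68.02 ≈ 628.7 g

m ≈ 629 g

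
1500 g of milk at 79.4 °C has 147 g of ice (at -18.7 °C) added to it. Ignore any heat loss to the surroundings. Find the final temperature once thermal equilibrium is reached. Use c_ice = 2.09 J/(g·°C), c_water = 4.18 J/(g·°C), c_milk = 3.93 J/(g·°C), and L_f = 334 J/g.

T_f ≈ 63.5 °C

Heat gained plus heat lost sum to zero:
ice -18.7→0 °C: 147×2.09×18.7 = 5745.2; fusion: m_ice L_f = 147×334 = 49098; meltwater 0→T: 147×4.18×T = 614.46 T; milk: 5895(T − 79.4)
6509.5 T = 468063 − 54843 = 413220
T ≈ 63.48 °C — above 0 °C, consistent with complete melting.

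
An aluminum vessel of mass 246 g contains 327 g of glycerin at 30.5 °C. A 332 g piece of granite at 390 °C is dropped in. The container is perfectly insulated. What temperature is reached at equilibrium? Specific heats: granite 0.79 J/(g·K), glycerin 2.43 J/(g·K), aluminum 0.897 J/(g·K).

T_f ≈ 104.3 °C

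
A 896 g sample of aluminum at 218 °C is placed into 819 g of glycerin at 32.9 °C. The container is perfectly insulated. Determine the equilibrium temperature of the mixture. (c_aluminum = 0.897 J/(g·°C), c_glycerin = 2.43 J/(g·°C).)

Taking heat into each body as positive, Σ m c ΔT = 0:
896×0.897×(T − 218) + 819×2.43×(T − 32.9) = 0
803.71(T − 218) + 1990.2(T − 32.9) = 0
2793.9 T = 240686
T = 240686 / 2793.9 = 86.1 °C

T_f ≈ 86.1 °C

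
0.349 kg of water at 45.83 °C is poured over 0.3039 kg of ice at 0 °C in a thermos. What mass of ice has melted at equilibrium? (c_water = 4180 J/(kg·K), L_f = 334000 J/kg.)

m_melted ≈ 0.2 kg

Water can give up m c ΔT = 0.349×4180×45.83 = 66858 J before reaching 0 °C.
To melt every bit of ice: 0.3039×334000 = 101503 J.
66858 J < 101503 J, so only part of the ice melts and the system sits at 0 °C.
m_melted×334000 = 66858  ⇒  m_melted ≈ 0.2002 kg.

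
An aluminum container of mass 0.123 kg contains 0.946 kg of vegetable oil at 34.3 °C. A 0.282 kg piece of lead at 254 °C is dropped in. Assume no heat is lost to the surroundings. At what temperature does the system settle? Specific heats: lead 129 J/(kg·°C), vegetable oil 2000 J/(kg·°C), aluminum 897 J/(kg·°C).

T_f ≈ 38.2 °C

Let T be the final temperature. ΣQ_i = 0:
0.282×129×(T − 254) + 0.946×2000×(T − 34.3) + 0.123×897×(T − 34.3) = 0
(36.38 + 1892 + 110.33) T = 36.38×254 + 1892×34.3 + 110.33×34.3
T ≈ 38.22 °C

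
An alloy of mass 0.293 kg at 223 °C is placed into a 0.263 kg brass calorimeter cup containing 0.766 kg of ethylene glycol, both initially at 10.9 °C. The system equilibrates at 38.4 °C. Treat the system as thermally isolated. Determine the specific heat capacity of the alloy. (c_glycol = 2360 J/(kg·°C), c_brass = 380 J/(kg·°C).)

c ≈ 970 J/(kg·°C)

Energy conservation, ΣQ = 0:
0.293·c·(38.4 − 223) + 0.766·2360·(38.4 − 10.9) + 0.263·380·(38.4 − 10.9) = 0
-54.09 c = -52462
c = -52462/-54.09 ≈ 969.9 J/(kg·°C)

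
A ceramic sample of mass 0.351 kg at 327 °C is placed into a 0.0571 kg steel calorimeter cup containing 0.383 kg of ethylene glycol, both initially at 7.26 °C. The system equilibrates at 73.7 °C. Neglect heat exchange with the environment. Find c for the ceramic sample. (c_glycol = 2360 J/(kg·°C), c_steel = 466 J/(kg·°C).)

c ≈ 695 J/(kg·°C)

Taking heat into each body as positive, Σ m c ΔT = 0:
0.351·c·(73.7 − 327) + 0.383·2360·(73.7 − 7.26) + 0.0571·466·(73.7 − 7.26) = 0
-88.91 c = -61822
c = -61822/-88.91 ≈ 695.3 J/(kg·°C)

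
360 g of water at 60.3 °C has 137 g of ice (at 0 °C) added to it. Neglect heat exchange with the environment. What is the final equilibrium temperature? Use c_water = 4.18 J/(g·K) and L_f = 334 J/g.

Heat gained plus heat lost sum to zero:
melt ice: 137·334 = 45758; meltwater 0→T: 137·4.18·T = 572.66 T; water cools: 360·4.18·(T − 60.3) = 1504.8(T − 60.3)
2077.5 T = 90739 − 45758 = 44981
T ≈ 21.65 °C — above 0 °C, consistent with complete melting.

T_f ≈ 21.7 °C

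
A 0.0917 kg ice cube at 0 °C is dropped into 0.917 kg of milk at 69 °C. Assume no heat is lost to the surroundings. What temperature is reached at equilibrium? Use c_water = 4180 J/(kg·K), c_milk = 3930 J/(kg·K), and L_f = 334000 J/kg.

T_f ≈ 54.7 °C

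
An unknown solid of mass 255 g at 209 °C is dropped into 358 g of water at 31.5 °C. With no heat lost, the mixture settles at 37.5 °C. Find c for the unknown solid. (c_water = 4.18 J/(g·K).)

c ≈ 0.205 J/(g·K)

Conservation of energy gives ΣQ = 0:
255×c×(37.5 − 209) + 358×4.18×(37.5 − 31.5) = 0
-43732 c = -8978.6
c = -8978.6/-43732 ≈ 0.2053 J/(g·K)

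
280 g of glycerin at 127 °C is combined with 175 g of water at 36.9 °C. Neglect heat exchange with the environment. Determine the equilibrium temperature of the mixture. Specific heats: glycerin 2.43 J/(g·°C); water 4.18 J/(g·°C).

T_f ≈ 80.3 °C

|Q_glycerin| = |Q_water|:
280×2.43×(127 − T) = 175×4.18×(T − 36.9)
680.4(127 − T) = 731.5(T − 36.9)
1411.9 T = 113403  ⇒  T ≈ 80.32 °C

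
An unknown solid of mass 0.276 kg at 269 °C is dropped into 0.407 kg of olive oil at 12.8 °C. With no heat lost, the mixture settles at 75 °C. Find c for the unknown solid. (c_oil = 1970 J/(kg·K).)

m_s c (T_s − T_f) = m_oil c_oil (T_f − T_0):
0.276×c×(269 − 75) = 0.407×1970×(75 − 12.8)
53.54 c = 49871  ⇒  c ≈ 931.4 J/(kg·K)

c ≈ 931 J/(kg·K)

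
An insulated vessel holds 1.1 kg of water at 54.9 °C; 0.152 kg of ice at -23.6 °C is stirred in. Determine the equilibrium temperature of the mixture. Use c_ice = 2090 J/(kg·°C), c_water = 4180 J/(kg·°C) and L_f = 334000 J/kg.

Sum of m c ΔT and latent-heat terms is zero:
ice -23.6→0 °C: 0.152×2090×23.6 = 7497.2
  latent heat to melt: 0.152×334000 = 50768
  warm the meltwater: 635.36 T
  water: 4598(T − 54.9)
5233.4 T = 252430 − 58265 = 194165
T ≈ 37.10 °C. Since T > 0 °C, the all-ice-melts assumption holds.

T_f ≈ 37.1 °C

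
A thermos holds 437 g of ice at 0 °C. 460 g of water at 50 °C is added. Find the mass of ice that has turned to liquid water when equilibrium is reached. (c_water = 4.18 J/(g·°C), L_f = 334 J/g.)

Heat available from the water dropping to 0 °C: 460·4.18·50 = 96140 J.
Fully melting the ice requires m_ice L_f = 437·334 = 145958 J.
Since 96140 < 145958 J, not all the ice melts; equilibrium is at 0 °C.
Mass melted = 96140/334 ≈ 287.8 g.

m_melted ≈ 288 g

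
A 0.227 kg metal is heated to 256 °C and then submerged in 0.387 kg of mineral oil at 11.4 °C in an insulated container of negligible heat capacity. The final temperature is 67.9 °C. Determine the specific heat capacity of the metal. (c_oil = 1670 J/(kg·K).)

c ≈ 855 J/(kg·K)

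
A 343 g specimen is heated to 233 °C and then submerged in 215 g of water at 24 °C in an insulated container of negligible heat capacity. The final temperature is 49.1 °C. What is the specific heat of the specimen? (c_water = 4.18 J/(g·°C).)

Heat lost by the specimen = heat gained by the water:
343×c×(233 − 49.1) = 215×4.18×(49.1 − 24)
63078 c = 22557  ⇒  c ≈ 0.3576 J/(g·°C)

c ≈ 0.358 J/(g·°C)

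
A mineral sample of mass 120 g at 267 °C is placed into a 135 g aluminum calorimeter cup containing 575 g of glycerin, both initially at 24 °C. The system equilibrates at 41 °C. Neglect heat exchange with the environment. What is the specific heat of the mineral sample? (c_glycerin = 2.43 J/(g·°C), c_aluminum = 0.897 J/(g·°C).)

c ≈ 0.952 J/(g·°C)

Energy conservation, ΣQ = 0:
120·c·(41 − 267) + 575·2.43·(41 − 24) + 135·0.897·(41 − 24) = 0
-27120 c = -25812
c = -25812/-27120 ≈ 0.9518 J/(g·°C)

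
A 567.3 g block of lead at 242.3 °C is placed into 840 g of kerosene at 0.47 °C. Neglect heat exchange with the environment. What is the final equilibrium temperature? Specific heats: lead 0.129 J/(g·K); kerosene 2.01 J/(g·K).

|Q_lead| = |Q_kerosene|:
567.3*0.129*(242.3 − T) = 840*2.01*(T − 0.47)
73.18(242.3 − T) = 1688.4(T − 0.47)
1761.6 T = 18525  ⇒  T ≈ 10.52 °C

T_f ≈ 10.5 °C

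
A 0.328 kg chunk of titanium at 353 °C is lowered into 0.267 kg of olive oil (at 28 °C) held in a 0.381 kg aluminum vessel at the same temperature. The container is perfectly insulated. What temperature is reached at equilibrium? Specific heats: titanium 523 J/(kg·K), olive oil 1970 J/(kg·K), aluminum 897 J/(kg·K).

T_f ≈ 81.6 °C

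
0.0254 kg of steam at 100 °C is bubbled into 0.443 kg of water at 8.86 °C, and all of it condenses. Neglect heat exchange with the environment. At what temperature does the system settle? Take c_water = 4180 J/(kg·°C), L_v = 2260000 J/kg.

T_f ≈ 43.1 °C

Setting the total heat transfer to zero:
latent heat released on condensation: 0.0254×2260000 = 57404
  condensate cools 100→T: 0.0254×4180×(T − 100) = 106.17(T − 100)
  original water: 1851.7(T − 8.86)
1957.9 T = 57404 + 10617 + 16406 = 84428
T ≈ 43.12 °C — below 100 °C, confirming all the steam condensed.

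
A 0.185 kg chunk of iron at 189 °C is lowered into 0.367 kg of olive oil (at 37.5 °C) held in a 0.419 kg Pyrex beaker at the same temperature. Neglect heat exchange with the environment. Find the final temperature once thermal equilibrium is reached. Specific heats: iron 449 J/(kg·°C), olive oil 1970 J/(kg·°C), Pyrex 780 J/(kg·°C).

T_f ≈ 48.6 °C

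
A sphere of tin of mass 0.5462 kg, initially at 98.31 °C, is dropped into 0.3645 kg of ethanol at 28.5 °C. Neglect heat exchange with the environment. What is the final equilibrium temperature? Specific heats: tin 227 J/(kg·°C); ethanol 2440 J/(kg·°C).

With ΣQ=0 the equilibrium temperature is the m·c-weighted mean:
T_f = (123.99×98.31 + 889.38×28.5) / (123.99 + 889.38)
    = 37537 / 1013.4 ≈ 37.04 °C

T_f ≈ 37.0 °C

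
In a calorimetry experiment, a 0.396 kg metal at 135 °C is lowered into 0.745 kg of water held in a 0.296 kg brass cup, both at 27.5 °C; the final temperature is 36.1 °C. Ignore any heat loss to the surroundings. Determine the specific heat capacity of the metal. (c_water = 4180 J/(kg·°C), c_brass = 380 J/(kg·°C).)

c ≈ 709 J/(kg·°C)

Taking heat into each body as positive, Σ m c ΔT = 0:
0.396×c×(36.1 − 135) + 0.745×4180×(36.1 − 27.5) + 0.296×380×(36.1 − 27.5) = 0
-39.16 c = -27749
c = -27749/-39.16 ≈ 708.5 J/(kg·°C)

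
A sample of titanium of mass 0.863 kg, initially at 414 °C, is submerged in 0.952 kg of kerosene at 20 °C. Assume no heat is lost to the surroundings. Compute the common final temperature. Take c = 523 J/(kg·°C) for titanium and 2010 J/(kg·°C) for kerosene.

Set heat shed by the hot body equal to heat absorbed by the cold body:
0.863*523*(414 − T) = 0.952*2010*(T − 20)
451.35(414 − T) = 1913.5(T − 20)
2364.9 T = 225129  ⇒  T ≈ 95.20 °C

T_f ≈ 95.2 °C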